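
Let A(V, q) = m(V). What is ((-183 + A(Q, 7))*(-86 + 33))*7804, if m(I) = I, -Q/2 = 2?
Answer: 77345444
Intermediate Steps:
Q = -4 (Q = -2*2 = -4)
A(V, q) = V
((-183 + A(Q, 7))*(-86 + 33))*7804 = ((-183 - 4)*(-86 + 33))*7804 = -187*(-53)*7804 = 9911*7804 = 77345444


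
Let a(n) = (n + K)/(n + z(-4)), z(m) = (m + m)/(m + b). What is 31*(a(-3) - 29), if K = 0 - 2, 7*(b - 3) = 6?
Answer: -47802/53 ≈ -901.92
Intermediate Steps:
b = 27/7 (b = 3 + (1/7)*6 = 3 + 6/7 = 27/7 ≈ 3.8571)
z(m) = 2*m/(27/7 + m) (z(m) = (m + m)/(m + 27/7) = (2*m)/(27/7 + m) = 2*m/(27/7 + m))
K = -2
a(n) = (-2 + n)/(56 + n) (a(n) = (n - 2)/(n + 14*(-4)/(27 + 7*(-4))) = (-2 + n)/(n + 14*(-4)/(27 - 28)) = (-2 + n)/(n + 14*(-4)/(-1)) = (-2 + n)/(n + 14*(-4)*(-1)) = (-2 + n)/(n + 56) = (-2 + n)/(56 + n))
31*(a(-3) - 29) = 31*((-2 - 3)/(56 - 3) - 29) = 31*(-5/53 - 29) = 31*(-1542/53) = -47802/53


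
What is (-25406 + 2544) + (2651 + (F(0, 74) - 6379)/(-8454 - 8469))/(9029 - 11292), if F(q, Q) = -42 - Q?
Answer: -291861715002/12765583 ≈ -22863.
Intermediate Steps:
(-25406 + 2544) + (2651 + (F(0, 74) - 6379)/(-8454 - 8469))/(9029 - 11292) = (-25406 + 2544) + (2651 + ((-42 - 1*74) - 6379)/(-8454 - 8469))/(9029 - 11292) = -22862 + (2651 + ((-42 - 74) - 6379)/(-16923))/(-2263) = -22862 + (2651 + (-116 - 6379)*(-1/16923))*(-1/2263) = -22862 + (2651 - 6495*(-1/16923))*(-1/2263) = -22862 + (2651 + 2165/5641)*(-1/2263) = -22862 + (14956456/5641)*(-1/2263) = -22862 - 14956456/12765583 = -291861715002/12765583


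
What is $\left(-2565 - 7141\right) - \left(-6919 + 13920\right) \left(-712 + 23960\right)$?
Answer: $-162768954$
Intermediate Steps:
$\left(-2565 - 7141\right) - \left(-6919 + 13920\right) \left(-712 + 23960\right) = \left(-2565 - 7141\right) - 7001 \cdot 23248 = -9706 - 162759248 = -162768954$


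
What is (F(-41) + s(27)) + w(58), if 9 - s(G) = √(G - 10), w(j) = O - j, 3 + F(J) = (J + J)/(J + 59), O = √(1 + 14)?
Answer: -509/9 + √15 - √17 ≈ -56.806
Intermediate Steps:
O = √15 ≈ 3.8730
F(J) = -3 + 2*J/(59 + J) (F(J) = -3 + (J + J)/(J + 59) = -3 + (2*J)/(59 + J) = -3 + 2*J/(59 + J))
w(j) = √15 - j
s(G) = 9 - √(-10 + G) (s(G) = 9 - √(G - 10) = 9 - √(-10 + G))
(F(-41) + s(27)) + w(58) = ((-177 - 1*(-41))/(59 - 41) + (9 - √(-10 + 27))) + (√15 - 1*58) = ((-177 + 41)/18 + (9 - √17)) + (√15 - 58) = ((1/18)*(-136) + (9 - √17)) + (-58 + √15) = (-68/9 + (9 - √17)) + (-58 + √15) = (13/9 - √17) + (-58 + √15) = -509/9 + √15 - √17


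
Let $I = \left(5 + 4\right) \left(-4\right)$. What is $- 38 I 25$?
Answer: $34200$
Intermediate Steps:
$I = -36$ ($I = 9 \left(-4\right) = -36$)
$- 38 I 25 = \left(-38\right) \left(-36\right) 25 = 1368 \cdot 25 = 34200$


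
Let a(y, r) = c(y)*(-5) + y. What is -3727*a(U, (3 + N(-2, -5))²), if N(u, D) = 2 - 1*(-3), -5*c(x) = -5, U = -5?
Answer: 37270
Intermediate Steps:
c(x) = 1 (c(x) = -⅕*(-5) = 1)
N(u, D) = 5 (N(u, D) = 2 + 3 = 5)
a(y, r) = -5 + y (a(y, r) = 1*(-5) + y = -5 + y)
-3727*a(U, (3 + N(-2, -5))²) = -3727*(-5 - 5) = -3727*(-10) = 37270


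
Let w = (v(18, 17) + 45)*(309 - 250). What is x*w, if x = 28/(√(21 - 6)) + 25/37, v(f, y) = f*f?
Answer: 544275/37 + 203196*√15/5 ≈ 1.7211e+5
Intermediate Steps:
v(f, y) = f²
x = 25/37 + 28*√15/15 (x = 28/(√15) + 25*(1/37) = 28*(√15/15) + 25/37 = 28*√15/15 + 25/37 = 25/37 + 28*√15/15 ≈ 7.9052)
w = 21771 (w = (18² + 45)*(309 - 250) = (324 + 45)*59 = 369*59 = 21771)
x*w = (25/37 + 28*√15/15)*21771 = 544275/37 + 203196*√15/5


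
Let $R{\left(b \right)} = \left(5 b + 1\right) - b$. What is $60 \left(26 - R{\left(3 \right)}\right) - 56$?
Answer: $724$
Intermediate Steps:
$R{\left(b \right)} = 1 + 4 b$ ($R{\left(b \right)} = \left(1 + 5 b\right) - b = 1 + 4 b$)
$60 \left(26 - R{\left(3 \right)}\right) - 56 = 60 \left(26 - \left(1 + 4 \cdot 3\right)\right) - 56 = 60 \left(26 - \left(1 + 12\right)\right) - 56 = 60 \left(26 - 13\right) - 56 = 60 \cdot 13 - 56 = 780 - 56 = 724$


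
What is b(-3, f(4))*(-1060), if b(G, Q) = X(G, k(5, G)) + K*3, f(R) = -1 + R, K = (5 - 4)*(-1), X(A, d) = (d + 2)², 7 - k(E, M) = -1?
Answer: -102820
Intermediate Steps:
k(E, M) = 8 (k(E, M) = 7 - 1*(-1) = 7 + 1 = 8)
X(A, d) = (2 + d)²
K = -1 (K = 1*(-1) = -1)
b(G, Q) = 97 (b(G, Q) = (2 + 8)² - 1*3 = 10² - 3 = 100 - 3 = 97)
b(-3, f(4))*(-1060) = 97*(-1060) = -102820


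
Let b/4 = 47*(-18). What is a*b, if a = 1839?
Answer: -6223176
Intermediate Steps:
b = -3384 (b = 4*(47*(-18)) = 4*(-846) = -3384)
a*b = 1839*(-3384) = -6223176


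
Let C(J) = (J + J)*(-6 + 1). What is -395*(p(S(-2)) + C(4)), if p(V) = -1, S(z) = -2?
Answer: 16195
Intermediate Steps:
C(J) = -10*J (C(J) = (2*J)*(-5) = -10*J)
-395*(p(S(-2)) + C(4)) = -395*(-1 - 10*4) = -395*(-1 - 40) = -395*(-41) = 16195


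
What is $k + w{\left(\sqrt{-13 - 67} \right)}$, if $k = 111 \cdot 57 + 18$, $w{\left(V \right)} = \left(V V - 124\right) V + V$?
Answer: $6345 - 812 i \sqrt{5} \approx 6345.0 - 1815.7 i$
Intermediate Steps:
$w{\left(V \right)} = V + V \left(-124 + V^{2}\right)$ ($w{\left(V \right)} = \left(V^{2} - 124\right) V + V = \left(-124 + V^{2}\right) V + V = V \left(-124 + V^{2}\right) + V = V + V \left(-124 + V^{2}\right)$)
$k = 6345$ ($k = 6327 + 18 = 6345$)
$k + w{\left(\sqrt{-13 - 67} \right)} = 6345 + \sqrt{-13 - 67} \left(-123 + \left(\sqrt{-13 - 67}\right)^{2}\right) = 6345 + \sqrt{-80} \left(-123 + \left(\sqrt{-80}\right)^{2}\right) = 6345 + 4 i \sqrt{5} \left(-123 + \left(4 i \sqrt{5}\right)^{2}\right) = 6345 + 4 i \sqrt{5} \left(-123 - 80\right) = 6345 + 4 i \sqrt{5} \left(-203\right) = 6345 - 812 i \sqrt{5}$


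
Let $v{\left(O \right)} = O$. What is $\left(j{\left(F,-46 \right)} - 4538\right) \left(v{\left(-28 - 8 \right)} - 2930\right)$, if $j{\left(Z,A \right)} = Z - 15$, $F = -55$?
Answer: $13667328$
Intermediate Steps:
$j{\left(Z,A \right)} = -15 + Z$
$\left(j{\left(F,-46 \right)} - 4538\right) \left(v{\left(-28 - 8 \right)} - 2930\right) = \left(\left(-15 - 55\right) - 4538\right) \left(\left(-28 - 8\right) - 2930\right) = \left(-70 - 4538\right) \left(-36 - 2930\right) = \left(-4608\right) \left(-2966\right) = 13667328$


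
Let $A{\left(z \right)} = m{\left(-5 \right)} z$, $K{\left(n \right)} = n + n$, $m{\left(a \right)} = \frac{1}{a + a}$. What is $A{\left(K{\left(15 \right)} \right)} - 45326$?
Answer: $-45329$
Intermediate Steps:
$m{\left(a \right)} = \frac{1}{2 a}$
$K{\left(n \right)} = 2 n$
$A{\left(z \right)} = - \frac{z}{10}$ ($A{\left(z \right)} = \frac{1}{2 \left(-5\right)} z = \frac{1}{2} \left(- \frac{1}{5}\right) z = - \frac{z}{10}$)
$A{\left(K{\left(15 \right)} \right)} - 45326 = - \frac{2 \cdot 15}{10} - 45326 = \left(- \frac{1}{10}\right) 30 - 45326 = -3 - 45326 = -45329$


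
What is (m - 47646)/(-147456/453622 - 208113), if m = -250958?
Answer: 67726671844/47202391371 ≈ 1.4348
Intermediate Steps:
(m - 47646)/(-147456/453622 - 208113) = (-250958 - 47646)/(-147456/453622 - 208113) = -298604/(-147456*1/453622 - 208113) = -298604/(-73728/226811 - 208113) = -298604/(-47202391371/226811) = -298604*(-226811/47202391371) = 67726671844/47202391371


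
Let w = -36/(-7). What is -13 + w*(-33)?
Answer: -1279/7 ≈ -182.71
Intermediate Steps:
w = 36/7 (w = -36*(-1)/7 = -4*(-9/7) = 36/7 ≈ 5.1429)
-13 + w*(-33) = -13 + (36/7)*(-33) = -13 - 1188/7 = -1279/7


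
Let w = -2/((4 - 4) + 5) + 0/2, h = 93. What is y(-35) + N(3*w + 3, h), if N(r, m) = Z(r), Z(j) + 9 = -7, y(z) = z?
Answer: -51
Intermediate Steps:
Z(j) = -16 (Z(j) = -9 - 7 = -16)
w = -⅖ (w = -2/(0 + 5) + 0*(½) = -2/5 + 0 = -2*⅕ + 0 = -⅖ + 0 = -⅖ ≈ -0.40000)
N(r, m) = -16
y(-35) + N(3*w + 3, h) = -35 - 16 = -51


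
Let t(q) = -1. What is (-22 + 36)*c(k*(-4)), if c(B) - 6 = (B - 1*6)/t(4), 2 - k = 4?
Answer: 56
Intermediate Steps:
k = -2 (k = 2 - 1*4 = 2 - 4 = -2)
c(B) = 12 - B (c(B) = 6 + (B - 1*6)/(-1) = 6 + (B - 6)*(-1) = 6 + (-6 + B)*(-1) = 6 + (6 - B) = 12 - B)
(-22 + 36)*c(k*(-4)) = (-22 + 36)*(12 - (-2)*(-4)) = 14*(12 - 1*8) = 14*(12 - 8) = 14*4 = 56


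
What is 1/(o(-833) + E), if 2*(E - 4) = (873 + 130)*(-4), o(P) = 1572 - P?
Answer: 1/403 ≈ 0.0024814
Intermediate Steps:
E = -2002 (E = 4 + ((873 + 130)*(-4))/2 = 4 + (1003*(-4))/2 = 4 + (1/2)*(-4012) = 4 - 2006 = -2002)
1/(o(-833) + E) = 1/((1572 - 1*(-833)) - 2002) = 1/((1572 + 833) - 2002) = 1/(2405 - 2002) = 1/403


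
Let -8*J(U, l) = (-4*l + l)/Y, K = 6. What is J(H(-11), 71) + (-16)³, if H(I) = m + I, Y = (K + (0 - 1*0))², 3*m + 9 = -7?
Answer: -393145/96 ≈ -4095.3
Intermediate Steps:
m = -16/3 (m = -3 + (⅓)*(-7) = -3 - 7/3 = -16/3 ≈ -5.3333)
Y = 36 (Y = (6 + (0 - 1*0))² = (6 + (0 + 0))² = (6 + 0)² = 6² = 36)
H(I) = -16/3 + I
J(U, l) = l/96 (J(U, l) = -(-4*l + l)/(8*36) = -(-3*l)/(8*36) = -(-1)*l/96 = l/96)
J(H(-11), 71) + (-16)³ = (1/96)*71 + (-16)³ = 71/96 - 4096 = -393145/96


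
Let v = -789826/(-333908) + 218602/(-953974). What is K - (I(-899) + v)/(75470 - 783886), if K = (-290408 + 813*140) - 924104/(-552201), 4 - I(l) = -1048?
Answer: -5501055037764291083654216839/31152214290343929514368 ≈ -1.7659e+5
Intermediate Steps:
I(l) = 1052 (I(l) = 4 - 1*(-1048) = 4 + 1048 = 1052)
v = 170120127977/79634887598 (v = -789826*(-1/333908) + 218602*(-1/953974) = 394913/166954 - 109301/476987 = 170120127977/79634887598 ≈ 2.1362)
K = -97511146084/552201 (K = (-290408 + 113820) - 924104*(-1/552201) = -176588 + 924104/552201 = -97511146084/552201 ≈ -1.7659e+5)
K - (I(-899) + v)/(75470 - 783886) = -97511146084/552201 - (1052 + 170120127977/79634887598)/(75470 - 783886) = -97511146084/552201 - 83946021881073/(79634887598*(-708416)) = -97511146084/552201 - 83946021881073*(-1)/(79634887598*708416) = -97511146084/552201 - 1*(-83946021881073/56414628532624768) = -97511146084/552201 + 83946021881073/56414628532624768 = -5501055037764291083654216839/31152214290343929514368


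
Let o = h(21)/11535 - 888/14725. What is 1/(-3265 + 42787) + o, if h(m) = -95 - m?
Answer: -10492548513/149176118350 ≈ -0.070337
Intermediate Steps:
o = -2390236/33970575 (o = (-95 - 1*21)/11535 - 888/14725 = (-95 - 21)*(1/11535) - 888*1/14725 = -116*1/11535 - 888/14725 = -116/11535 - 888/14725 = -2390236/33970575 ≈ -0.070362)
1/(-3265 + 42787) + o = 1/(-3265 + 42787) - 2390236/33970575 = 1/39522 - 2390236/33970575 = -10492548513/149176118350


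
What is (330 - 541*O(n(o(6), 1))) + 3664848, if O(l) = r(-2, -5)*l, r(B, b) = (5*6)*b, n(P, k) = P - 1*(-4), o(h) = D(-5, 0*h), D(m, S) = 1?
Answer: 4070928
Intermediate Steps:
o(h) = 1
n(P, k) = 4 + P (n(P, k) = P + 4 = 4 + P)
r(B, b) = 30*b
O(l) = -150*l (O(l) = (30*(-5))*l = -150*l)
(330 - 541*O(n(o(6), 1))) + 3664848 = (330 - (-81150)*(4 + 1)) + 3664848 = (330 - (-81150)*5) + 3664848 = (330 - 541*(-750)) + 3664848 = (330 + 405750) + 3664848 = 406080 + 3664848 = 4070928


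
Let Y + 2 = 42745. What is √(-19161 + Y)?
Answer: √23582 ≈ 153.56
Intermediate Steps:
Y = 42743 (Y = -2 + 42745 = 42743)
√(-19161 + Y) = √(-19161 + 42743) = √23582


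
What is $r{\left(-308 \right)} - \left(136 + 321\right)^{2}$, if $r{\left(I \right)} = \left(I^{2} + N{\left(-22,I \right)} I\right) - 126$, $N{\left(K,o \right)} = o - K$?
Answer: $-26023$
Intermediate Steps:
$r{\left(I \right)} = -126 + I^{2} + I \left(22 + I\right)$ ($r{\left(I \right)} = \left(I^{2} + \left(I - -22\right) I\right) - 126 = \left(I^{2} + \left(I + 22\right) I\right) - 126 = \left(I^{2} + \left(22 + I\right) I\right) - 126 = \left(I^{2} + I \left(22 + I\right)\right) - 126 = -126 + I^{2} + I \left(22 + I\right)$)
$r{\left(-308 \right)} - \left(136 + 321\right)^{2} = \left(-126 + \left(-308\right)^{2} - 308 \left(22 - 308\right)\right) - \left(136 + 321\right)^{2} = \left(-126 + 94864 - -88088\right) - 457^{2} = \left(-126 + 94864 + 88088\right) - 208849 = 182826 - 208849 = -26023$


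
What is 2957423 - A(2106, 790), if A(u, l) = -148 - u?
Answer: 2959677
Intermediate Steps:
2957423 - A(2106, 790) = 2957423 - (-148 - 1*2106) = 2957423 - (-148 - 2106) = 2957423 - 1*(-2254) = 2957423 + 2254 = 2959677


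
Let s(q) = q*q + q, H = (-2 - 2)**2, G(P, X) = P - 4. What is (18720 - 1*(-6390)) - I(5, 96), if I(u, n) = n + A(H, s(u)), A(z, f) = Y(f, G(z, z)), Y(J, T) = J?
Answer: 24984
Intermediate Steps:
G(P, X) = -4 + P
H = 16 (H = (-4)**2 = 16)
s(q) = q + q**2 (s(q) = q**2 + q = q + q**2)
A(z, f) = f
I(u, n) = n + u*(1 + u)
(18720 - 1*(-6390)) - I(5, 96) = (18720 - 1*(-6390)) - (96 + 5*(1 + 5)) = (18720 + 6390) - (96 + 5*6) = 25110 - (96 + 30) = 25110 - 1*126 = 25110 - 126 = 24984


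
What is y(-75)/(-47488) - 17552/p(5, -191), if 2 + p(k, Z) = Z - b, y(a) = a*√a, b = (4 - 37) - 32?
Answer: 1097/8 + 375*I*√3/47488 ≈ 137.13 + 0.013678*I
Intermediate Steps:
b = -65 (b = -33 - 32 = -65)
y(a) = a^(3/2)
p(k, Z) = 63 + Z (p(k, Z) = -2 + (Z - 1*(-65)) = -2 + (Z + 65) = -2 + (65 + Z) = 63 + Z)
y(-75)/(-47488) - 17552/p(5, -191) = (-75)^(3/2)/(-47488) - 17552/(63 - 191) = -375*I*√3*(-1/47488) - 17552/(-128) = 375*I*√3/47488 - 17552*(-1/128) = 375*I*√3/47488 + 1097/8 = 1097/8 + 375*I*√3/47488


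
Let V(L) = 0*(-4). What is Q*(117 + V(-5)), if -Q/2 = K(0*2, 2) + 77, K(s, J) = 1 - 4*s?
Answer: -18252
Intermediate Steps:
V(L) = 0
Q = -156 (Q = -2*((1 - 0*2) + 77) = -2*((1 - 4*0) + 77) = -2*((1 + 0) + 77) = -2*(1 + 77) = -2*78 = -156)
Q*(117 + V(-5)) = -156*(117 + 0) = -156*117 = -18252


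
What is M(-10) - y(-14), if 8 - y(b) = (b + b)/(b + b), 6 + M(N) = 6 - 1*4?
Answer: -11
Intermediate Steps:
M(N) = -4 (M(N) = -6 + (6 - 1*4) = -6 + (6 - 4) = -6 + 2 = -4)
y(b) = 7 (y(b) = 8 - (b + b)/(b + b) = 8 - 2*b/(2*b) = 8 - 2*b*1/(2*b) = 8 - 1*1 = 8 - 1 = 7)
M(-10) - y(-14) = -4 - 1*7 = -4 - 7 = -11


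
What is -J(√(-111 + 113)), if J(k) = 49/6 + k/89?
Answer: -49/6 - √2/89 ≈ -8.1826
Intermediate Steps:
J(k) = 49/6 + k/89 (J(k) = 49*(⅙) + k*(1/89) = 49/6 + k/89)
-J(√(-111 + 113)) = -(49/6 + √(-111 + 113)/89) = -(49/6 + √2/89) = -49/6 - √2/89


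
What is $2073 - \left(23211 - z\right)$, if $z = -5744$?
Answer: $-26882$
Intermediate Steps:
$2073 - \left(23211 - z\right) = 2073 - \left(23211 - -5744\right) = 2073 - \left(23211 + 5744\right) = 2073 - 28955 = -26882$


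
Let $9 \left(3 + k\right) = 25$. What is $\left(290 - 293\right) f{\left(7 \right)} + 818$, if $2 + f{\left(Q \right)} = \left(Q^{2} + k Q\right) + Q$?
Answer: $\frac{1982}{3} \approx 660.67$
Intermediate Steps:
$k = - \frac{2}{9}$ ($k = -3 + \frac{1}{9} \cdot 25 = -3 + \frac{25}{9} = - \frac{2}{9} \approx -0.22222$)
$f{\left(Q \right)} = -2 + Q^{2} + \frac{7 Q}{9}$ ($f{\left(Q \right)} = -2 + \left(\left(Q^{2} - \frac{2 Q}{9}\right) + Q\right) = -2 + \left(Q^{2} + \frac{7 Q}{9}\right) = -2 + Q^{2} + \frac{7 Q}{9}$)
$\left(290 - 293\right) f{\left(7 \right)} + 818 = \left(290 - 293\right) \left(-2 + 7^{2} + \frac{7}{9} \cdot 7\right) + 818 = - 3 \left(-2 + 49 + \frac{49}{9}\right) + 818 = \left(-3\right) \frac{472}{9} + 818 = - \frac{472}{3} + 818 = \frac{1982}{3}$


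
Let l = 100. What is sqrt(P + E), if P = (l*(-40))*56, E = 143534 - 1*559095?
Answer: 23*I*sqrt(1209) ≈ 799.73*I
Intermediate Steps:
E = -415561 (E = 143534 - 559095 = -415561)
P = -224000 (P = (100*(-40))*56 = -4000*56 = -224000)
sqrt(P + E) = sqrt(-224000 - 415561) = sqrt(-639561) = 23*I*sqrt(1209)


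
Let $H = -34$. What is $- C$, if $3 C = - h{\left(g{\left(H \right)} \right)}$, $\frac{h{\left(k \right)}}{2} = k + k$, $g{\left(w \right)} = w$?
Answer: $- \frac{136}{3} \approx -45.333$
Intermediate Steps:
$h{\left(k \right)} = 4 k$ ($h{\left(k \right)} = 2 \left(k + k\right) = 2 \cdot 2 k = 4 k$)
$C = \frac{136}{3}$ ($C = \frac{\left(-1\right) 4 \left(-34\right)}{3} = \frac{\left(-1\right) \left(-136\right)}{3} = \frac{1}{3} \cdot 136 = \frac{136}{3} \approx 45.333$)
$- C = \left(-1\right) \frac{136}{3} = - \frac{136}{3}$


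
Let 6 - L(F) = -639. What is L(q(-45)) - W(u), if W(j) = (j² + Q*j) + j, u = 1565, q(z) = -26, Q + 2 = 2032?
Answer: -5627095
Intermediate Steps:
Q = 2030 (Q = -2 + 2032 = 2030)
L(F) = 645 (L(F) = 6 - 1*(-639) = 6 + 639 = 645)
W(j) = j² + 2031*j (W(j) = (j² + 2030*j) + j = j² + 2031*j)
L(q(-45)) - W(u) = 645 - 1565*(2031 + 1565) = 645 - 1565*3596 = 645 - 1*5627740 = 645 - 5627740 = -5627095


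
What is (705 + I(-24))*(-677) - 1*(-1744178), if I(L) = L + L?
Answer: 1299389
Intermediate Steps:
I(L) = 2*L
(705 + I(-24))*(-677) - 1*(-1744178) = (705 + 2*(-24))*(-677) - 1*(-1744178) = (705 - 48)*(-677) + 1744178 = 657*(-677) + 1744178 = -444789 + 1744178 = 1299389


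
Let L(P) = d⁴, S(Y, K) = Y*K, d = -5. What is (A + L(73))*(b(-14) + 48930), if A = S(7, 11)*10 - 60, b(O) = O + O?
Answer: 65284170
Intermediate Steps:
S(Y, K) = K*Y
b(O) = 2*O
A = 710 (A = (11*7)*10 - 60 = 77*10 - 60 = 770 - 60 = 710)
L(P) = 625 (L(P) = (-5)⁴ = 625)
(A + L(73))*(b(-14) + 48930) = (710 + 625)*(2*(-14) + 48930) = 1335*(-28 + 48930) = 1335*48902 = 65284170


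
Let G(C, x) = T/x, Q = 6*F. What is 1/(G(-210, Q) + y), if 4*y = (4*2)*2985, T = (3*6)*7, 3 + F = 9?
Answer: 2/11947 ≈ 0.00016741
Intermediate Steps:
F = 6 (F = -3 + 9 = 6)
T = 126 (T = 18*7 = 126)
Q = 36 (Q = 6*6 = 36)
G(C, x) = 126/x
y = 5970 (y = ((4*2)*2985)/4 = (8*2985)/4 = (¼)*23880 = 5970)
1/(G(-210, Q) + y) = 1/(126/36 + 5970) = 1/(126*(1/36) + 5970) = 1/(7/2 + 5970) = 1/(11947/2) = 2/11947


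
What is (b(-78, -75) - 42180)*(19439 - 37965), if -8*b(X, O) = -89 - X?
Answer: 3125604827/4 ≈ 7.8140e+8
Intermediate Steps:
b(X, O) = 89/8 + X/8 (b(X, O) = -(-89 - X)/8 = 89/8 + X/8)
(b(-78, -75) - 42180)*(19439 - 37965) = ((89/8 + (⅛)*(-78)) - 42180)*(19439 - 37965) = ((89/8 - 39/4) - 42180)*(-18526) = (11/8 - 42180)*(-18526) = -337429/8*(-18526) = 3125604827/4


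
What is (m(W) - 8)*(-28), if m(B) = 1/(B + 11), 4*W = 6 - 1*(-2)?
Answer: 2884/13 ≈ 221.85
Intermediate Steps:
W = 2 (W = (6 - 1*(-2))/4 = (6 + 2)/4 = (¼)*8 = 2)
m(B) = 1/(11 + B)
(m(W) - 8)*(-28) = (1/(11 + 2) - 8)*(-28) = (1/13 - 8)*(-28) = -103/13*(-28) = 2884/13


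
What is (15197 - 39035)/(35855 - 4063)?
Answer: -11919/15896 ≈ -0.74981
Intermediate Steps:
(15197 - 39035)/(35855 - 4063) = -23838/31792 = -23838*1/31792 = -11919/15896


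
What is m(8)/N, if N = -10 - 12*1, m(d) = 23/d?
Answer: -23/176 ≈ -0.13068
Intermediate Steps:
N = -22 (N = -10 - 12 = -22)
m(8)/N = (23/8)/(-22) = (23*(⅛))*(-1/22) = (23/8)*(-1/22) = -23/176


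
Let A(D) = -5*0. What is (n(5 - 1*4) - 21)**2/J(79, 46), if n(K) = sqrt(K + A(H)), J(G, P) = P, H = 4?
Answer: 200/23 ≈ 8.6956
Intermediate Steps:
A(D) = 0
n(K) = sqrt(K) (n(K) = sqrt(K + 0) = sqrt(K))
(n(5 - 1*4) - 21)**2/J(79, 46) = (sqrt(5 - 1*4) - 21)**2/46 = (sqrt(5 - 4) - 21)**2*(1/46) = (sqrt(1) - 21)**2*(1/46) = (1 - 21)**2*(1/46) = (-20)**2*(1/46) = 400*(1/46) = 200/23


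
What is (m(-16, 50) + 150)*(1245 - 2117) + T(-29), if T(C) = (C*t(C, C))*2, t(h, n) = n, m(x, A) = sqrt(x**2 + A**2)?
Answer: -129118 - 1744*sqrt(689) ≈ -1.7490e+5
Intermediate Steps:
m(x, A) = sqrt(A**2 + x**2)
T(C) = 2*C**2 (T(C) = (C*C)*2 = C**2*2 = 2*C**2)
(m(-16, 50) + 150)*(1245 - 2117) + T(-29) = (sqrt(50**2 + (-16)**2) + 150)*(1245 - 2117) + 2*(-29)**2 = (sqrt(2500 + 256) + 150)*(-872) + 2*841 = (sqrt(2756) + 150)*(-872) + 1682 = (2*sqrt(689) + 150)*(-872) + 1682 = (150 + 2*sqrt(689))*(-872) + 1682 = (-130800 - 1744*sqrt(689)) + 1682 = -129118 - 1744*sqrt(689)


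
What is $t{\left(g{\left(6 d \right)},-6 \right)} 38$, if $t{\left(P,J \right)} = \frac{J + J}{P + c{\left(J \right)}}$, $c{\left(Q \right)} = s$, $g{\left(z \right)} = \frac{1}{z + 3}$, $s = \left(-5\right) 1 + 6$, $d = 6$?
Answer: $- \frac{2223}{5} \approx -444.6$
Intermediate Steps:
$s = 1$ ($s = -5 + 6 = 1$)
$g{\left(z \right)} = \frac{1}{3 + z}$
$c{\left(Q \right)} = 1$
$t{\left(P,J \right)} = \frac{2 J}{1 + P}$ ($t{\left(P,J \right)} = \frac{J + J}{P + 1} = \frac{2 J}{1 + P}$)
$t{\left(g{\left(6 d \right)},-6 \right)} 38 = 2 \left(-6\right) \frac{1}{1 + \frac{1}{3 + 6 \cdot 6}} \cdot 38 = 2 \left(-6\right) \frac{1}{1 + \frac{1}{3 + 36}} \cdot 38 = 2 \left(-6\right) \frac{1}{1 + \frac{1}{39}} \cdot 38 = 2 \left(-6\right) \frac{1}{\frac{40}{39}} \cdot 38 = 2 \left(-6\right) \frac{39}{40} \cdot 38 = \left(- \frac{117}{10}\right) 38 = - \frac{2223}{5}$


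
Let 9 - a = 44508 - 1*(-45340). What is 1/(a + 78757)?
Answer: -1/11082 ≈ -9.0236e-5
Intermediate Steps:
a = -89839 (a = 9 - (44508 - 1*(-45340)) = 9 - (44508 + 45340) = 9 - 1*89848 = 9 - 89848 = -89839)
1/(a + 78757) = 1/(-89839 + 78757) = 1/(-11082) = -1/11082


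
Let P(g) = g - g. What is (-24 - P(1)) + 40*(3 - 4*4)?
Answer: -544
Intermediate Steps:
P(g) = 0
(-24 - P(1)) + 40*(3 - 4*4) = (-24 - 1*0) + 40*(3 - 4*4) = (-24 + 0) + 40*(3 - 16) = -24 + 40*(-13) = -24 - 520 = -544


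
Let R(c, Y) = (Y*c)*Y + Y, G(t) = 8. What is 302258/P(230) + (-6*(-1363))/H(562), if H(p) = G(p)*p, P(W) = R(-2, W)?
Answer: -123900127/118660680 ≈ -1.0442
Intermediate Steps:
R(c, Y) = Y + c*Y**2 (R(c, Y) = c*Y**2 + Y = Y + c*Y**2)
P(W) = W*(1 - 2*W) (P(W) = W*(1 + W*(-2)) = W*(1 - 2*W))
H(p) = 8*p
302258/P(230) + (-6*(-1363))/H(562) = 302258/((230*(1 - 2*230))) + (-6*(-1363))/((8*562)) = 302258/((230*(1 - 460))) + 8178/4496 = 302258/((230*(-459))) + 8178*(1/4496) = 302258/(-105570) + 4089/2248 = 302258*(-1/105570) + 4089/2248 = -151129/52785 + 4089/2248 = -123900127/118660680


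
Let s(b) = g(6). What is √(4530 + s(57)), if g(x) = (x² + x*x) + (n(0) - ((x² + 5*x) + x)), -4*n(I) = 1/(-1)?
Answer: √18121/2 ≈ 67.307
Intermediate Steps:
n(I) = ¼ (n(I) = -¼/(-1) = -¼*(-1) = ¼)
g(x) = ¼ + x² - 6*x (g(x) = (x² + x*x) + (¼ - ((x² + 5*x) + x)) = (x² + x²) + (¼ - (x² + 6*x)) = 2*x² + (¼ + (-x² - 6*x)) = 2*x² + (¼ - x² - 6*x) = ¼ + x² - 6*x)
s(b) = ¼ (s(b) = ¼ + 6² - 6*6 = ¼ + 36 - 36 = ¼)
√(4530 + s(57)) = √(4530 + ¼) = √(18121/4) = √18121/2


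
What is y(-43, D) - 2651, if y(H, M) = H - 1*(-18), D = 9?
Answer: -2676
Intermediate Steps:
y(H, M) = 18 + H (y(H, M) = H + 18 = 18 + H)
y(-43, D) - 2651 = (18 - 43) - 2651 = -25 - 2651 = -2676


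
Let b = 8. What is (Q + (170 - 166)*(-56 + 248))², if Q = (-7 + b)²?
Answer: 591361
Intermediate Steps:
Q = 1 (Q = (-7 + 8)² = 1² = 1)
(Q + (170 - 166)*(-56 + 248))² = (1 + (170 - 166)*(-56 + 248))² = (1 + 4*192)² = (1 + 768)² = 769² = 591361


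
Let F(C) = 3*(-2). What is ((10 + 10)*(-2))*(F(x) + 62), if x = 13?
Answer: -2240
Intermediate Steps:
F(C) = -6
((10 + 10)*(-2))*(F(x) + 62) = ((10 + 10)*(-2))*(-6 + 62) = (20*(-2))*56 = -40*56 = -2240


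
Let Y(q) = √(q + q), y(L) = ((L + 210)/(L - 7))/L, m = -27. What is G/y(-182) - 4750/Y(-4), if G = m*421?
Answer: -27928719/2 + 2375*I*√2/2 ≈ -1.3964e+7 + 1679.4*I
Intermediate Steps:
y(L) = (210 + L)/(L*(-7 + L)) (y(L) = ((210 + L)/(-7 + L))/L = (210 + L)/(L*(-7 + L)))
Y(q) = √2*√q (Y(q) = √(2*q) = √2*√q)
G = -11367 (G = -27*421 = -11367)
G/y(-182) - 4750/Y(-4) = -11367*(-182*(-7 - 182)/(210 - 182)) - 4750*(-I*√2/4) = -11367/((-1/182*28/(-189))) - 4750*(-I*√2/4) = -11367/((-1/182*(-1/189)*28)) - 4750*(-I*√2/4) = -11367/2/2457 - (-2375)*I*√2/2 = -11367*2457/2 + 2375*I*√2/2 = -27928719/2 + 2375*I*√2/2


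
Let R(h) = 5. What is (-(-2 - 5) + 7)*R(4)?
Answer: 70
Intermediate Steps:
(-(-2 - 5) + 7)*R(4) = (-(-2 - 5) + 7)*5 = (-1*(-7) + 7)*5 = (7 + 7)*5 = 14*5 = 70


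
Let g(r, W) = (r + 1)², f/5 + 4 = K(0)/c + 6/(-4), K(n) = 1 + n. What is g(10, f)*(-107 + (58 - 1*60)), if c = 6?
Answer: -13189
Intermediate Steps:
f = -80/3 (f = -20 + 5*((1 + 0)/6 + 6/(-4)) = -20 + 5*(1*(⅙) + 6*(-¼)) = -20 + 5*(⅙ - 3/2) = -20 + 5*(-4/3) = -20 - 20/3 = -80/3 ≈ -26.667)
g(r, W) = (1 + r)²
g(10, f)*(-107 + (58 - 1*60)) = (1 + 10)²*(-107 + (58 - 1*60)) = 11²*(-107 + (58 - 60)) = 121*(-107 - 2) = 121*(-109) = -13189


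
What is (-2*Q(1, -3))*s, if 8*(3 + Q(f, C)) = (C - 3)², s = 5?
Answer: -15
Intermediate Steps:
Q(f, C) = -3 + (-3 + C)²/8 (Q(f, C) = -3 + (C - 3)²/8 = -3 + (-3 + C)²/8)
(-2*Q(1, -3))*s = -2*(-3 + (-3 - 3)²/8)*5 = -2*(-3 + (⅛)*(-6)²)*5 = -2*(-3 + (⅛)*36)*5 = -2*(-3 + 9/2)*5 = -2*3/2*5 = -3*5 = -15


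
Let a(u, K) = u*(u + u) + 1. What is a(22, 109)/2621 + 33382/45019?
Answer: 131117633/117994799 ≈ 1.1112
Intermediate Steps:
a(u, K) = 1 + 2*u² (a(u, K) = u*(2*u) + 1 = 2*u² + 1 = 1 + 2*u²)
a(22, 109)/2621 + 33382/45019 = (1 + 2*22²)/2621 + 33382/45019 = (1 + 2*484)*(1/2621) + 33382*(1/45019) = (1 + 968)*(1/2621) + 33382/45019 = 969*(1/2621) + 33382/45019 = 969/2621 + 33382/45019 = 131117633/117994799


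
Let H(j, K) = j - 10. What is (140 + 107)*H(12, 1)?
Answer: 494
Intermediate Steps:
H(j, K) = -10 + j
(140 + 107)*H(12, 1) = (140 + 107)*(-10 + 12) = 247*2 = 494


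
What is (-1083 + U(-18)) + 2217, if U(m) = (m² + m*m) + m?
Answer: 1764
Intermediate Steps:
U(m) = m + 2*m² (U(m) = (m² + m²) + m = 2*m² + m = m + 2*m²)
(-1083 + U(-18)) + 2217 = (-1083 - 18*(1 + 2*(-18))) + 2217 = (-1083 - 18*(1 - 36)) + 2217 = (-1083 - 18*(-35)) + 2217 = (-1083 + 630) + 2217 = -453 + 2217 = 1764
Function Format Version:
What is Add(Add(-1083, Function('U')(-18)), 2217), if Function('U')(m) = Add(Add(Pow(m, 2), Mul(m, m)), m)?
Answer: 1764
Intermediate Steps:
Function('U')(m) = Add(m, Mul(2, Pow(m, 2))) (Function('U')(m) = Add(Add(Pow(m, 2), Pow(m, 2)), m) = Add(Mul(2, Pow(m, 2)), m) = Add(m, Mul(2, Pow(m, 2))))
Add(Add(-1083, Function('U')(-18)), 2217) = Add(Add(-1083, Mul(-18, Add(1, Mul(2, -18)))), 2217) = Add(Add(-1083, Mul(-18, Add(1, -36))), 2217) = Add(Add(-1083, Mul(-18, -35)), 2217) = Add(Add(-1083, 630), 2217) = Add(-453, 2217) = 1764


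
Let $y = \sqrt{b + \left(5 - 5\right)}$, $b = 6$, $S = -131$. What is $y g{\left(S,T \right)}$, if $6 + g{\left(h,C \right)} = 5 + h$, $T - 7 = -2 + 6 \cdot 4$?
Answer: $- 132 \sqrt{6} \approx -323.33$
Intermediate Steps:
$T = 29$ ($T = 7 + \left(-2 + 6 \cdot 4\right) = 7 + \left(-2 + 24\right) = 7 + 22 = 29$)
$g{\left(h,C \right)} = -1 + h$ ($g{\left(h,C \right)} = -6 + \left(5 + h\right) = -1 + h$)
$y = \sqrt{6}$ ($y = \sqrt{6 + \left(5 - 5\right)} = \sqrt{6 + 0} = \sqrt{6} \approx 2.4495$)
$y g{\left(S,T \right)} = \sqrt{6} \left(-1 - 131\right) = \sqrt{6} \left(-132\right) = - 132 \sqrt{6}$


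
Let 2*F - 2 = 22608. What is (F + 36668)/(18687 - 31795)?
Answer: -47973/13108 ≈ -3.6598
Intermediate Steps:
F = 11305 (F = 1 + (1/2)*22608 = 1 + 11304 = 11305)
(F + 36668)/(18687 - 31795) = (11305 + 36668)/(18687 - 31795) = 47973/(-13108) = 47973*(-1/13108) = -47973/13108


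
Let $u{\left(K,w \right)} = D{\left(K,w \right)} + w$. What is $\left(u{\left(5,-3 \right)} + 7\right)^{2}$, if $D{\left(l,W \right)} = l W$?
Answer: $121$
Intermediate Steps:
$D{\left(l,W \right)} = W l$
$u{\left(K,w \right)} = w + K w$ ($u{\left(K,w \right)} = w K + w = K w + w = w + K w$)
$\left(u{\left(5,-3 \right)} + 7\right)^{2} = \left(- 3 \left(1 + 5\right) + 7\right)^{2} = \left(\left(-3\right) 6 + 7\right)^{2} = \left(-18 + 7\right)^{2} = \left(-11\right)^{2} = 121$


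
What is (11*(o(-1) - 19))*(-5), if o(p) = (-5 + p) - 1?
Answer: 1430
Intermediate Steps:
o(p) = -6 + p
(11*(o(-1) - 19))*(-5) = (11*((-6 - 1) - 19))*(-5) = (11*(-7 - 19))*(-5) = (11*(-26))*(-5) = -286*(-5) = 1430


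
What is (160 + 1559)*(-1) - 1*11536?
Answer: -13255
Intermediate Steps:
(160 + 1559)*(-1) - 1*11536 = 1719*(-1) - 11536 = -1719 - 11536 = -13255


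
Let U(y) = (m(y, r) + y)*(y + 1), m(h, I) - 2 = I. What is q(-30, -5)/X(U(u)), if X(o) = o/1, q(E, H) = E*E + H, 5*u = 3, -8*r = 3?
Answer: 22375/89 ≈ 251.40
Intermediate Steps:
r = -3/8 (r = -⅛*3 = -3/8 ≈ -0.37500)
m(h, I) = 2 + I
u = ⅗ (u = (⅕)*3 = ⅗ ≈ 0.60000)
q(E, H) = H + E² (q(E, H) = E² + H = H + E²)
U(y) = (1 + y)*(13/8 + y) (U(y) = ((2 - 3/8) + y)*(y + 1) = (13/8 + y)*(1 + y) = (1 + y)*(13/8 + y))
X(o) = o (X(o) = o*1 = o)
q(-30, -5)/X(U(u)) = (-5 + (-30)²)/(13/8 + (⅗)² + (21/8)*(⅗)) = (-5 + 900)/(13/8 + 9/25 + 63/40) = 895/(89/25) = 895*(25/89) = 22375/89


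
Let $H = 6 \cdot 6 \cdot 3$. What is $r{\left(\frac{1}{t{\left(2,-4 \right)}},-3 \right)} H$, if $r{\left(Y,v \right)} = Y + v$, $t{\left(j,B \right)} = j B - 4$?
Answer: $-333$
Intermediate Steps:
$t{\left(j,B \right)} = -4 + B j$ ($t{\left(j,B \right)} = B j - 4 = -4 + B j$)
$H = 108$ ($H = 36 \cdot 3 = 108$)
$r{\left(\frac{1}{t{\left(2,-4 \right)}},-3 \right)} H = \left(\frac{1}{-4 - 8} - 3\right) 108 = \left(\frac{1}{-12} - 3\right) 108 = \left(- \frac{1}{12} - 3\right) 108 = \left(- \frac{37}{12}\right) 108 = -333$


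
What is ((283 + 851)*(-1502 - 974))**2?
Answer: 7883650990656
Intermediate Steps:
((283 + 851)*(-1502 - 974))**2 = (1134*(-2476))**2 = (-2807784)**2 = 7883650990656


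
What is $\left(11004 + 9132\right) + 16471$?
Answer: $36607$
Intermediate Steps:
$\left(11004 + 9132\right) + 16471 = 20136 + 16471 = 36607$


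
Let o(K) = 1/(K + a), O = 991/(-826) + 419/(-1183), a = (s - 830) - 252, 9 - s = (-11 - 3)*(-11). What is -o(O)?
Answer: 139594/171498759 ≈ 0.00081396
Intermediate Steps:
s = -145 (s = 9 - (-11 - 3)*(-11) = 9 - (-14)*(-11) = 9 - 1*154 = 9 - 154 = -145)
a = -1227 (a = (-145 - 830) - 252 = -975 - 252 = -1227)
O = -216921/139594 (O = 991*(-1/826) + 419*(-1/1183) = -991/826 - 419/1183 = -216921/139594 ≈ -1.5539)
o(K) = 1/(-1227 + K) (o(K) = 1/(K - 1227) = 1/(-1227 + K))
-o(O) = -1/(-1227 - 216921/139594) = -1/(-171498759/139594) = -1*(-139594/171498759) = 139594/171498759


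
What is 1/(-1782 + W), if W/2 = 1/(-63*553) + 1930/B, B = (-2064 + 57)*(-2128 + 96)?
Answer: -438522364/781446462765 ≈ -0.00056117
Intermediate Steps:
B = 4078224 (B = -2007*(-2032) = 4078224)
W = 389883/438522364 (W = 2*(1/(-63*553) + 1930/4078224) = 2*(-1/63*1/553 + 1930*(1/4078224)) = 2*(-1/34839 + 965/2039112) = 2*(389883/877044728) = 389883/438522364 ≈ 0.00088908)
1/(-1782 + W) = 1/(-1782 + 389883/438522364) = 1/(-781446462765/438522364) = -438522364/781446462765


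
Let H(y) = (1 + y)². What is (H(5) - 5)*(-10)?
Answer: -310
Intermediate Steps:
(H(5) - 5)*(-10) = ((1 + 5)² - 5)*(-10) = (6² - 5)*(-10) = (36 - 5)*(-10) = 31*(-10) = -310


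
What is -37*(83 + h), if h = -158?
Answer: 2775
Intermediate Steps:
-37*(83 + h) = -37*(83 - 158) = -37*(-75) = 2775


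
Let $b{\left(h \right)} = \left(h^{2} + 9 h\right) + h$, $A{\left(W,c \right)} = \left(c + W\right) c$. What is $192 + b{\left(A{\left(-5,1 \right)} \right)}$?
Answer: $168$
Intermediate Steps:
$A{\left(W,c \right)} = c \left(W + c\right)$ ($A{\left(W,c \right)} = \left(W + c\right) c = c \left(W + c\right)$)
$b{\left(h \right)} = h^{2} + 10 h$
$192 + b{\left(A{\left(-5,1 \right)} \right)} = 192 + 1 \left(-5 + 1\right) \left(10 + 1 \left(-5 + 1\right)\right) = 192 + 1 \left(-4\right) \left(10 + 1 \left(-4\right)\right) = 192 - 4 \left(10 - 4\right) = 192 - 24 = 168$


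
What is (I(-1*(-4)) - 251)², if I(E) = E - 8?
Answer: 65025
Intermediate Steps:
I(E) = -8 + E
(I(-1*(-4)) - 251)² = ((-8 - 1*(-4)) - 251)² = ((-8 + 4) - 251)² = (-4 - 251)² = (-255)² = 65025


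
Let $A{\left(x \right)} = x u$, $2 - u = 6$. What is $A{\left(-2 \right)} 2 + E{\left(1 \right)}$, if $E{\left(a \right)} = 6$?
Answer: $22$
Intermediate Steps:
$u = -4$ ($u = 2 - 6 = -4$)
$A{\left(x \right)} = - 4 x$ ($A{\left(x \right)} = x \left(-4\right) = - 4 x$)
$A{\left(-2 \right)} 2 + E{\left(1 \right)} = \left(-4\right) \left(-2\right) 2 + 6 = 8 \cdot 2 + 6 = 16 + 6 = 22$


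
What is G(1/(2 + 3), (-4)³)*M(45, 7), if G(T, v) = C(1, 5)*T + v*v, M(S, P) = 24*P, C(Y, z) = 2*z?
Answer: 688464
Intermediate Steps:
G(T, v) = v² + 10*T (G(T, v) = (2*5)*T + v*v = 10*T + v² = v² + 10*T)
G(1/(2 + 3), (-4)³)*M(45, 7) = (((-4)³)² + 10/(2 + 3))*(24*7) = ((-64)² + 10/5)*168 = (4096 + 10*(⅕))*168 = (4096 + 2)*168 = 4098*168 = 688464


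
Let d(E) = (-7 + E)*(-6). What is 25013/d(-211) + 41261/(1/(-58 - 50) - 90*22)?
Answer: -479888971/279704028 ≈ -1.7157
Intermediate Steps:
d(E) = 42 - 6*E
25013/d(-211) + 41261/(1/(-58 - 50) - 90*22) = 25013/(42 - 6*(-211)) + 41261/(1/(-58 - 50) - 90*22) = 25013/(42 + 1266) + 41261/(1/(-108) - 1980) = 25013/1308 + 41261/(-1/108 - 1980) = 25013*(1/1308) + 41261/(-213841/108) = 25013/1308 + 41261*(-108/213841) = 25013/1308 - 4456188/213841 = -479888971/279704028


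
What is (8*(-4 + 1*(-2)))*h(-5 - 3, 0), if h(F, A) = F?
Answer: 384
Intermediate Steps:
(8*(-4 + 1*(-2)))*h(-5 - 3, 0) = (8*(-4 + 1*(-2)))*(-5 - 3) = (8*(-4 - 2))*(-8) = (8*(-6))*(-8) = -48*(-8) = 384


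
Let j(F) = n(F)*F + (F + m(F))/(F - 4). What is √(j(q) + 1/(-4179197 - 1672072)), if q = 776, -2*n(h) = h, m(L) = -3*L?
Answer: I*√80651585953553522417/16366593 ≈ 548.72*I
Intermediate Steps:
n(h) = -h/2
j(F) = -F²/2 - 2*F/(-4 + F) (j(F) = (-F/2)*F + (F - 3*F)/(F - 4) = -F²/2 + (-2*F)/(-4 + F) = -F²/2 - 2*F/(-4 + F))
√(j(q) + 1/(-4179197 - 1672072)) = √((½)*776*(-4 - 1*776² + 4*776)/(-4 + 776) + 1/(-4179197 - 1672072)) = √((½)*776*(-4 - 1*602176 + 3104)/772 + 1/(-5851269)) = √((½)*776*(1/772)*(-4 - 602176 + 3104) - 1/5851269) = √((½)*776*(1/772)*(-599076) - 1/5851269) = √(-58110372/193 - 1/5851269) = √(-340019418262261/1129294917) = I*√80651585953553522417/16366593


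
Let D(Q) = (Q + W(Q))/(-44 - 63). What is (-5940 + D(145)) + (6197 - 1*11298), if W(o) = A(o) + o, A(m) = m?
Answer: -1181822/107 ≈ -11045.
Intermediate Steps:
W(o) = 2*o (W(o) = o + o = 2*o)
D(Q) = -3*Q/107 (D(Q) = (Q + 2*Q)/(-44 - 63) = (3*Q)/(-107) = (3*Q)*(-1/107) = -3*Q/107)
(-5940 + D(145)) + (6197 - 1*11298) = (-5940 - 3/107*145) + (6197 - 1*11298) = (-5940 - 435/107) + (6197 - 11298) = -636015/107 - 5101 = -1181822/107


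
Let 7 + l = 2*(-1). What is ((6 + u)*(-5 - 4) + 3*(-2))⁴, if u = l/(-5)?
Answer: 21071715921/625 ≈ 3.3715e+7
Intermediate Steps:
l = -9 (l = -7 + 2*(-1) = -7 - 2 = -9)
u = 9/5 (u = -9/(-5) = -9*(-⅕) = 9/5 ≈ 1.8000)
((6 + u)*(-5 - 4) + 3*(-2))⁴ = ((6 + 9/5)*(-5 - 4) + 3*(-2))⁴ = ((39/5)*(-9) - 6)⁴ = (-351/5 - 6)⁴ = (-381/5)⁴ = 21071715921/625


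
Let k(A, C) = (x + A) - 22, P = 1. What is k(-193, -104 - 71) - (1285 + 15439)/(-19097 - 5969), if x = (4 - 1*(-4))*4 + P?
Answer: -2272644/12533 ≈ -181.33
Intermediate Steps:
x = 33 (x = (4 - 1*(-4))*4 + 1 = (4 + 4)*4 + 1 = 8*4 + 1 = 32 + 1 = 33)
k(A, C) = 11 + A (k(A, C) = (33 + A) - 22 = 11 + A)
k(-193, -104 - 71) - (1285 + 15439)/(-19097 - 5969) = (11 - 193) - (1285 + 15439)/(-19097 - 5969) = -182 - 16724/(-25066) = -182 - 16724*(-1)/25066 = -182 - 1*(-8362/12533) = -182 + 8362/12533 = -2272644/12533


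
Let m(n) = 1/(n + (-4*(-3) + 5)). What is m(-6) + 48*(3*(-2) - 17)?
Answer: -12143/11 ≈ -1103.9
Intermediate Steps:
m(n) = 1/(17 + n) (m(n) = 1/(n + (12 + 5)) = 1/(n + 17) = 1/(17 + n))
m(-6) + 48*(3*(-2) - 17) = 1/(17 - 6) + 48*(3*(-2) - 17) = 1/11 + 48*(-6 - 17) = 1/11 + 48*(-23) = 1/11 - 1104 = -12143/11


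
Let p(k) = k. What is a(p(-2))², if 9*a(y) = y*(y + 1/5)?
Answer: 4/25 ≈ 0.16000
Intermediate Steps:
a(y) = y*(⅕ + y)/9 (a(y) = (y*(y + 1/5))/9 = (y*(y + 1*(⅕)))/9 = (y*(y + ⅕))/9 = (y*(⅕ + y))/9 = y*(⅕ + y)/9)
a(p(-2))² = ((1/45)*(-2)*(1 + 5*(-2)))² = ((1/45)*(-2)*(1 - 10))² = ((1/45)*(-2)*(-9))² = (⅖)² = 4/25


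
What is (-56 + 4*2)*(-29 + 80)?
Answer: -2448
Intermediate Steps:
(-56 + 4*2)*(-29 + 80) = (-56 + 8)*51 = -48*51 = -2448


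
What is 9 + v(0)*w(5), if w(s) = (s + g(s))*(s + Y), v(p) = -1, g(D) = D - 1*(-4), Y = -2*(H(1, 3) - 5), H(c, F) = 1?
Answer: -173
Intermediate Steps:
Y = 8 (Y = -2*(1 - 5) = -2*(-4) = 8)
g(D) = 4 + D (g(D) = D + 4 = 4 + D)
w(s) = (4 + 2*s)*(8 + s) (w(s) = (s + (4 + s))*(s + 8) = (4 + 2*s)*(8 + s))
9 + v(0)*w(5) = 9 - (32 + 2*5**2 + 20*5) = 9 - (32 + 2*25 + 100) = 9 - (32 + 50 + 100) = 9 - 1*182 = 9 - 182 = -173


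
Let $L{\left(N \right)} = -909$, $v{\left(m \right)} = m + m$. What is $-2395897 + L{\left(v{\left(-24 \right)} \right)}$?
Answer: $-2396806$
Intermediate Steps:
$v{\left(m \right)} = 2 m$
$-2395897 + L{\left(v{\left(-24 \right)} \right)} = -2395897 - 909 = -2396806$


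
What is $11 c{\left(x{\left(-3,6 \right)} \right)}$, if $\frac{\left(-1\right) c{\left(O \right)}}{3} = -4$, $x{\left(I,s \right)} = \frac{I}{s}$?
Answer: $132$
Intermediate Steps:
$c{\left(O \right)} = 12$ ($c{\left(O \right)} = \left(-3\right) \left(-4\right) = 12$)
$11 c{\left(x{\left(-3,6 \right)} \right)} = 11 \cdot 12 = 132$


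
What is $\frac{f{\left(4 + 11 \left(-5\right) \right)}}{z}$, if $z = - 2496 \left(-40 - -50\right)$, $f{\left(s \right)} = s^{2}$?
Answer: $- \frac{867}{8320} \approx -0.10421$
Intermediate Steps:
$z = -24960$ ($z = - 2496 \left(-40 + 50\right) = \left(-2496\right) 10 = -24960$)
$\frac{f{\left(4 + 11 \left(-5\right) \right)}}{z} = \frac{\left(4 + 11 \left(-5\right)\right)^{2}}{-24960} = \left(4 - 55\right)^{2} \left(- \frac{1}{24960}\right) = \left(-51\right)^{2} \left(- \frac{1}{24960}\right) = 2601 \left(- \frac{1}{24960}\right) = - \frac{867}{8320}$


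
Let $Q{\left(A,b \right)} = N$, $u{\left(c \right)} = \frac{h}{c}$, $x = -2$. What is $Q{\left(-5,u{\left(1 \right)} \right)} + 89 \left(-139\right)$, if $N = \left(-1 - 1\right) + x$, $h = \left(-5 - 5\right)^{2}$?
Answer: $-12375$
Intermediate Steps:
$h = 100$ ($h = \left(-10\right)^{2} = 100$)
$u{\left(c \right)} = \frac{100}{c}$
$N = -4$ ($N = \left(-1 - 1\right) - 2 = -2 - 2 = -4$)
$Q{\left(A,b \right)} = -4$
$Q{\left(-5,u{\left(1 \right)} \right)} + 89 \left(-139\right) = -4 + 89 \left(-139\right) = -4 - 12371 = -12375$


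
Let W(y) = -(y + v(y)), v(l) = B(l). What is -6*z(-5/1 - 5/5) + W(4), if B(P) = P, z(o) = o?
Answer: 28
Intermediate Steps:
v(l) = l
W(y) = -2*y (W(y) = -(y + y) = -2*y)
-6*z(-5/1 - 5/5) + W(4) = -6*(-5/1 - 5/5) - 2*4 = -6*(-5*1 - 5*1/5) - 8 = -6*(-5 - 1) - 8 = -6*(-6) - 8 = 36 - 8 = 28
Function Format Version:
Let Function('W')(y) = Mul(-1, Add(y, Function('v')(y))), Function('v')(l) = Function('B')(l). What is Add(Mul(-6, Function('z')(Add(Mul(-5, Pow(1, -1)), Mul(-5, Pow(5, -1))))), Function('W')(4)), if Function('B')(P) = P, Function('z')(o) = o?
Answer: 28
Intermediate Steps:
Function('v')(l) = l
Function('W')(y) = Mul(-2, y) (Function('W')(y) = Mul(-1, Add(y, y)) = Mul(-1, Mul(2, y)) = Mul(-2, y))
Add(Mul(-6, Function('z')(Add(Mul(-5, Pow(1, -1)), Mul(-5, Pow(5, -1))))), Function('W')(4)) = Add(Mul(-6, Add(Mul(-5, Pow(1, -1)), Mul(-5, Pow(5, -1)))), Mul(-2, 4)) = Add(Mul(-6, Add(Mul(-5, 1), Mul(-5, Rational(1, 5)))), -8) = Add(Mul(-6, Add(-5, -1)), -8) = Add(Mul(-6, -6), -8) = Add(36, -8) = 28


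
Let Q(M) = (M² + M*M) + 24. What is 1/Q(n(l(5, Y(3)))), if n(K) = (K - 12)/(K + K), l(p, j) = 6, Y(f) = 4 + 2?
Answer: 2/49 ≈ 0.040816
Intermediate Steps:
Y(f) = 6
n(K) = (-12 + K)/(2*K) (n(K) = (-12 + K)/((2*K)) = (-12 + K)*(1/(2*K)) = (-12 + K)/(2*K))
Q(M) = 24 + 2*M² (Q(M) = (M² + M²) + 24 = 2*M² + 24 = 24 + 2*M²)
1/Q(n(l(5, Y(3)))) = 1/(24 + 2*((½)*(-12 + 6)/6)²) = 1/(24 + 2*((½)*(⅙)*(-6))²) = 1/(24 + 2*(-½)²) = 1/(24 + 2*(¼)) = 1/(24 + ½) = 1/(49/2) = 2/49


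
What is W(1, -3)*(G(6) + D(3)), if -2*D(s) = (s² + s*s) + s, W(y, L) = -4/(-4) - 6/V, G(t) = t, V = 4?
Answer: 9/4 ≈ 2.2500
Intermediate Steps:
W(y, L) = -½ (W(y, L) = -4/(-4) - 6/4 = -4*(-¼) - 6*¼ = 1 - 3/2 = -½)
D(s) = -s² - s/2 (D(s) = -((s² + s*s) + s)/2 = -((s² + s²) + s)/2 = -(2*s² + s)/2 = -(s + 2*s²)/2 = -s² - s/2)
W(1, -3)*(G(6) + D(3)) = -(6 - 1*3*(½ + 3))/2 = -(6 - 1*3*7/2)/2 = -(6 - 21/2)/2 = -½*(-9/2) = 9/4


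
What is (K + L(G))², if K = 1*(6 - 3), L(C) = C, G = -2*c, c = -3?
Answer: 81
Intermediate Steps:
G = 6 (G = -2*(-3) = 6)
K = 3 (K = 1*3 = 3)
(K + L(G))² = (3 + 6)² = 9² = 81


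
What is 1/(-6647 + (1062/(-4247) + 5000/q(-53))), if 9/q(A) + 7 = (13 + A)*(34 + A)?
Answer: 12741/5245292387 ≈ 2.4290e-6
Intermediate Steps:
q(A) = 9/(-7 + (13 + A)*(34 + A))
1/(-6647 + (1062/(-4247) + 5000/q(-53))) = 1/(-6647 + (1062/(-4247) + 5000/((9/(435 + (-53)**2 + 47*(-53)))))) = 1/(-6647 + (1062*(-1/4247) + 5000/((9/(435 + 2809 - 2491))))) = 1/(-6647 + (-1062/4247 + 5000/((9/753)))) = 1/(-6647 + (-1062/4247 + 5000/((9*(1/753))))) = 1/(-6647 + (-1062/4247 + 5000/(3/251))) = 1/(-6647 + (-1062/4247 + 5000*(251/3))) = 1/(-6647 + (-1062/4247 + 1255000/3)) = 1/(-6647 + 5329981814/12741) = 1/(5245292387/12741) = 12741/5245292387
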